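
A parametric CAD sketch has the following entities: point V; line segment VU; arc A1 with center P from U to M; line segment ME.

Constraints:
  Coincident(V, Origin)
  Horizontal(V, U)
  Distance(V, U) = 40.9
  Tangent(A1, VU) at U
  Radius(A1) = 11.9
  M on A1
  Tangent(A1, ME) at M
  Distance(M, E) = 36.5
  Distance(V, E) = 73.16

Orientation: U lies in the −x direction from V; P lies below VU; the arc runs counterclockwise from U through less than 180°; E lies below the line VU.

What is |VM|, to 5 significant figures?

53.870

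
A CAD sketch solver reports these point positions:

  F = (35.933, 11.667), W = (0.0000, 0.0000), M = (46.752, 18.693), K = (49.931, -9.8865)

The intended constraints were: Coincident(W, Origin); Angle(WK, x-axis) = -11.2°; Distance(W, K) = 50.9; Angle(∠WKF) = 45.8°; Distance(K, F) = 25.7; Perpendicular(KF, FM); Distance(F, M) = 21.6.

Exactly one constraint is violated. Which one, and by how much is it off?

Distance(F, M) = 21.6 — off by 8.70.

W = (0.00, 0.00) ✓; WK at -11.20° ✓; |WK| = 50.90 ✓; ∠WKF = 45.80° ✓; |KF| = 25.70 ✓; ∠(KF, FM) = 90.00° ✓; |FM| = 12.90 ✗.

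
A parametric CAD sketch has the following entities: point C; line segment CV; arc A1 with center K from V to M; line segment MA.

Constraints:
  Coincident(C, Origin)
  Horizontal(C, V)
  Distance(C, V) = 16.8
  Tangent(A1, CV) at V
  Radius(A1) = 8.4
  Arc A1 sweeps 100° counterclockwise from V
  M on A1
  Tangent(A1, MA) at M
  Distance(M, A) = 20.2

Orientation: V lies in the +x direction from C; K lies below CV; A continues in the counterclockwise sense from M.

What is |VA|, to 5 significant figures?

30.131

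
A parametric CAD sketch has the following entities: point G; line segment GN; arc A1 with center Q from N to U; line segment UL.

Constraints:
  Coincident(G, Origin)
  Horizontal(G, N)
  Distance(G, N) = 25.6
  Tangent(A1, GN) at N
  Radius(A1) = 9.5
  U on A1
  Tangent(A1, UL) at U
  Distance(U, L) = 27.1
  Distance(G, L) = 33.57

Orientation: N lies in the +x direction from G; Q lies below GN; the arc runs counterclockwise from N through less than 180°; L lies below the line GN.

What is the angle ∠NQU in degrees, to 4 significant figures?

72.54°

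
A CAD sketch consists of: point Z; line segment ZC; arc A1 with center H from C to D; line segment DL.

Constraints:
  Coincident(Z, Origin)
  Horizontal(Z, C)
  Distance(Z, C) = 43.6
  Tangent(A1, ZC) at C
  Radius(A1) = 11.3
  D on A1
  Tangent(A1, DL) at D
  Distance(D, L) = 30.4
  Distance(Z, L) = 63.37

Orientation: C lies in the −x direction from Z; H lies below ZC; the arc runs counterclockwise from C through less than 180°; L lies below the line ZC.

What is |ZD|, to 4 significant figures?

56.34

Z is at the origin; Z and C share the same y with |ZC| = 43.6 and C on the −x side, so C = (-43.60, 0.000). Since A1 is tangent to ZC there, HC ⟂ ZC, so H = C + (0, -11.3) = (-43.60, -11.30). Since HD ⟂ DL (tangency), |HL| = √(11.3² + 30.4²) = 32.43 regardless of where D sits on A1. So L lies on both circle(Z, 63.37) and circle(H, 32.43); the below-ZC intersection is L = (-45.94, -43.65). D is the foot of the tangent from L: D = (-54.45, -14.46).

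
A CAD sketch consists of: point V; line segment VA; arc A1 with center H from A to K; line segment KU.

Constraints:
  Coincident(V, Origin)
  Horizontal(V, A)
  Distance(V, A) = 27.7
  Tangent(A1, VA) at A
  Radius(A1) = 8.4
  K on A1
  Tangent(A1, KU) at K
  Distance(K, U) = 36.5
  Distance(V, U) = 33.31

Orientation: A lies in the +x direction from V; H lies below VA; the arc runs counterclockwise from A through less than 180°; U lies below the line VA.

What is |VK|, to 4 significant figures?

21.15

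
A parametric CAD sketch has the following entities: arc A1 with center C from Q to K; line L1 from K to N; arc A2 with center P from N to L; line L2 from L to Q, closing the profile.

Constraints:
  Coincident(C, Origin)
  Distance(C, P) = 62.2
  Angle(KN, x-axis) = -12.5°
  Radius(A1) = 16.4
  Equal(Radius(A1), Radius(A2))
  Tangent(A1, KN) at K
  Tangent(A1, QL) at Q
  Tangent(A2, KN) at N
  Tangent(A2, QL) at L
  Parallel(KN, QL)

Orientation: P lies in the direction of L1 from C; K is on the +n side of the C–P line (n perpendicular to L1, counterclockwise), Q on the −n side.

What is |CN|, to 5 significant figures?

64.326

The slot axis is L1's direction at -12.5°, so u = (cos -12.5°, sin -12.5°) = (0.97630, -0.21644) and n = (−sin -12.5°, cos -12.5°) = (0.21644, 0.97630). C is at the origin and P lies 62.2 along u from C, so P = 62.2·u = (60.726, -13.463). Tangency of A1 to both parallel lines with radius 16.4 puts K and Q at C ± 16.4·n: K = (3.5496, 16.011), Q = (-3.5496, -16.011). Equal radii place N and L the same way about P: N = P + 16.4·n = (64.275, 2.5487), L = P − 16.4·n = (57.176, -29.474). Then |CN| = |N − C| = 64.326.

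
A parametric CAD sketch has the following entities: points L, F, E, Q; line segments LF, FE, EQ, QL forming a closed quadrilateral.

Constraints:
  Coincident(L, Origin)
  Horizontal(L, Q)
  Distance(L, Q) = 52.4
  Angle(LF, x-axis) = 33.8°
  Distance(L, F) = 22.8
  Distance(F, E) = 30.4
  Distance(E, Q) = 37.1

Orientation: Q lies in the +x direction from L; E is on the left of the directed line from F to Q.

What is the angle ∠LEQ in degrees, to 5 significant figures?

68.697°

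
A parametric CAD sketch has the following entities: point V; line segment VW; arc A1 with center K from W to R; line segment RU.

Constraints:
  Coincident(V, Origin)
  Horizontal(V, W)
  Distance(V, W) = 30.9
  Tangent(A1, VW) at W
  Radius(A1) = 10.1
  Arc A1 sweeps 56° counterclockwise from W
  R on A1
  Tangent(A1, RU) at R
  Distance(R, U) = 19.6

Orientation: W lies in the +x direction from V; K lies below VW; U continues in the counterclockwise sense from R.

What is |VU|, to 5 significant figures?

23.713

On A1, W sits at bearing 90° from K; a 56° counterclockwise sweep puts R at bearing 146°, so R = K + 10.1·(cos 146°, sin 146°) = (22.527, -4.4522). A1 meets RU tangentially, so KR is at right angles to RU, so RU runs along (−sin 146°, cos 146°); with |RU| = 19.6, U = (11.567, -20.701). Then |VU| = |U − V| = 23.713.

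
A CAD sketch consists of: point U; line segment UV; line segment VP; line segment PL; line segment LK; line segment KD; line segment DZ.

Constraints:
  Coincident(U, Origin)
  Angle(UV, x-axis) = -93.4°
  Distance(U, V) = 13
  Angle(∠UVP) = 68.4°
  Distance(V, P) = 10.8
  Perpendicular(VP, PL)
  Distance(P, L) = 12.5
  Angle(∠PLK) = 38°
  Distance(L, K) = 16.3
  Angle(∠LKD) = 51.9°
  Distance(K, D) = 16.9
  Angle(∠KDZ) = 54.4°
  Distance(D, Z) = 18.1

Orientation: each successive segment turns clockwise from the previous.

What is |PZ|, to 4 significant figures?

14.85

∠LKD = 51.9° gives KD at 154.9° from the x-axis; with |KD| = 16.9, D = (-16.91, -5.797). ∠KDZ = 54.4° gives DZ at 29.30° from the x-axis; with |DZ| = 18.1, Z = (-1.129, 3.061). Then |PZ| = |Z − P| = 14.85.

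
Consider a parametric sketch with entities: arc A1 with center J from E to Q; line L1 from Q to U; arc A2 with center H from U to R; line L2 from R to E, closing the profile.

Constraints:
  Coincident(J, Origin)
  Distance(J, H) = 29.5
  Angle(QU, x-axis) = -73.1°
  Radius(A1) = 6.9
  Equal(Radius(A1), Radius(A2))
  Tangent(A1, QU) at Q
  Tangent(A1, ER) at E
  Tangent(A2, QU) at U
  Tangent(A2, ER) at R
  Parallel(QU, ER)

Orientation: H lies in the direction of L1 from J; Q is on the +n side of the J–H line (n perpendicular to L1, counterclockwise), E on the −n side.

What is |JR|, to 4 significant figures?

30.30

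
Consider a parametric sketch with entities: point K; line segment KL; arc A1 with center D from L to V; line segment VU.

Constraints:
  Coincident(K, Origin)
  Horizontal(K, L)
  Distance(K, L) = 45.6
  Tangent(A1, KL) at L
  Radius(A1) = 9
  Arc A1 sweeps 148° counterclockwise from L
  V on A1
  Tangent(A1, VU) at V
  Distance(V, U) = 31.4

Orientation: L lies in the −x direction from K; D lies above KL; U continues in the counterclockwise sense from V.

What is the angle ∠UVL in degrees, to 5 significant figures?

106.00°

On A1, L sits at bearing -90° from D; a 148° counterclockwise sweep puts V at bearing 58°, so V = D + 9.0·(cos 58°, sin 58°) = (-40.831, 16.632). A1 meets VU tangentially, so DV is at right angles to VU, so VU runs along (−sin 58°, cos 58°); with |VU| = 31.4, U = (-67.459, 33.272). Then cos ∠UVL = VU·VL / (|VU||VL|), giving 106.00°.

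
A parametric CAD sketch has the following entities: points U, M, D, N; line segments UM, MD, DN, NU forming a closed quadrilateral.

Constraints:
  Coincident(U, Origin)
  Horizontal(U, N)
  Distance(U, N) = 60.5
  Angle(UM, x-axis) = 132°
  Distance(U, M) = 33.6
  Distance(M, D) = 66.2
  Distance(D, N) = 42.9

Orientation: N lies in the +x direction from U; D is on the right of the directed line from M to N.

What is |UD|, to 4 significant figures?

32.66

U is at the origin; U and N share the same y with |UN| = 60.5 and N in +x, so N = (60.5, 0). UM runs at 132.0° with |UM| = 33.6, so M = (-22.48, 24.97). D is determined by |MD| = 66.2 and |DN| = 42.9 together: it lies at the intersection of circle(M, 66.2) and circle(N, 42.9). With |MN| = 86.66, the foot of the radical line on MN is 58.00 from M and the perpendicular offset is √(66.2² − 58.00²) = 31.92. Taking the right-of-MN solution: D = (23.86, -22.31).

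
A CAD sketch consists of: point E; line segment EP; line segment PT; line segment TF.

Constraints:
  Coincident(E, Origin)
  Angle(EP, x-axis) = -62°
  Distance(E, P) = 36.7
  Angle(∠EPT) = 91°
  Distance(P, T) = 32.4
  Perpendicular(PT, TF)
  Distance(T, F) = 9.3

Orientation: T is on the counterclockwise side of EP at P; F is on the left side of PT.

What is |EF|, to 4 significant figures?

42.92

E is at the origin; EP runs at -62.0° with length 36.7, so P = 36.7·(cos -62.0°, sin -62.0°) = (17.23, -32.40). ∠EPT = 91.0°, so PT runs at -62.0° + (180° − 91.0°) = 27.00° from the x-axis; with |PT| = 32.4, T = P + 32.4·(cos 27.00°, sin 27.00°) = (46.10, -17.69). The perpendicularity gives TF at right angles to PT; with |TF| = 9.3 on the left of PT, F = T + 9.3·(-0.4540, 0.8910) = (41.88, -9.409). Then |EF| = |F − E| = 42.92.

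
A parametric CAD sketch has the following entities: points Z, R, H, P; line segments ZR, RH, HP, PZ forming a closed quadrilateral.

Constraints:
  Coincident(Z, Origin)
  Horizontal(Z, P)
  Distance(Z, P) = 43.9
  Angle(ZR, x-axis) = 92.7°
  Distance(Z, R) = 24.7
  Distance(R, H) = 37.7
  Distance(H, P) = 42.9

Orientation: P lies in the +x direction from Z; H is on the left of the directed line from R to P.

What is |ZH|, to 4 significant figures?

52.70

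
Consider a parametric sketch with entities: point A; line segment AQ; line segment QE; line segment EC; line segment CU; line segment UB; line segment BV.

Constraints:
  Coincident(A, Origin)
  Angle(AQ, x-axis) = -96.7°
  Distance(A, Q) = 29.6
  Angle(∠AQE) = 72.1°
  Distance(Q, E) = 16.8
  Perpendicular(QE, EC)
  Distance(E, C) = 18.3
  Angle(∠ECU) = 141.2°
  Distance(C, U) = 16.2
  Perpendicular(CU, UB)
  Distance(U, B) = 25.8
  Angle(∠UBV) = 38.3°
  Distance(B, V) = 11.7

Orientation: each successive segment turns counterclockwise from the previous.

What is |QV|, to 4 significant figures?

14.96

CU is perpendicular to UB, so UB runs at -130.0°; with |UB| = 25.8, B = (-19.52, -17.53). ∠UBV = 38.3° gives BV at 11.70° from the x-axis; with |BV| = 11.7, V = (-8.065, -15.16). Then |QV| = |V − Q| = 14.96.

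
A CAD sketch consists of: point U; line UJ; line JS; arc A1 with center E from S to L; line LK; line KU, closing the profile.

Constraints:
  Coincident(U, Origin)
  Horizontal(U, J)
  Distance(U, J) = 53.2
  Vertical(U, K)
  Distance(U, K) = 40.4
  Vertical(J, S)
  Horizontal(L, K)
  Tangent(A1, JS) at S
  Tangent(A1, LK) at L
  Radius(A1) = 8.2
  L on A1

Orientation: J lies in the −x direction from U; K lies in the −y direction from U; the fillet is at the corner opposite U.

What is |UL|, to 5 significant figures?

60.474

U is at the origin; UJ is horizontal with |UJ| = 53.2 and J on the −x side, so J = (-53.200, 0.0000). U and K share the same x with |UK| = 40.4 and K on the −y side, so K = (0.0000, -40.400). The virtual corner opposite U is at (-53.200, -40.400). The tangent condition forces ES to be normal to JS and tangency of A1 to LK means the radius EL is perpendicular to LK, with radius 8.2, so the center E sits 8.2 in from both sides at E = (-45.000, -32.200). That places the tangent points at S = (-53.200, -32.200) on JS and L = (-45.000, -40.400) on LK. Then |UL| = |L − U| = 60.474.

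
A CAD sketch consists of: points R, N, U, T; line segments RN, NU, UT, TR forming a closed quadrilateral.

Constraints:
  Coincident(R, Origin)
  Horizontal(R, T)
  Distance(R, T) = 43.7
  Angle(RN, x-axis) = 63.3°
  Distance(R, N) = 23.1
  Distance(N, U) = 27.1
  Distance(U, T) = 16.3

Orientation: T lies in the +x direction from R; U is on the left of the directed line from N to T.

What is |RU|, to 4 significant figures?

39.70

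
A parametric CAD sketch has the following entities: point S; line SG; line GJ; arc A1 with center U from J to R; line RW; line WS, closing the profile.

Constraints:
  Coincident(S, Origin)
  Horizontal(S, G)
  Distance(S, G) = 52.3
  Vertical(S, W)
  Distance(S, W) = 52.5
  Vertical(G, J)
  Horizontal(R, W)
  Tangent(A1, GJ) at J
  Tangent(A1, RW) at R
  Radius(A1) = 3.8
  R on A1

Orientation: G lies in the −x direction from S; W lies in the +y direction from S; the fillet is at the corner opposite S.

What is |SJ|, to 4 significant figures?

71.46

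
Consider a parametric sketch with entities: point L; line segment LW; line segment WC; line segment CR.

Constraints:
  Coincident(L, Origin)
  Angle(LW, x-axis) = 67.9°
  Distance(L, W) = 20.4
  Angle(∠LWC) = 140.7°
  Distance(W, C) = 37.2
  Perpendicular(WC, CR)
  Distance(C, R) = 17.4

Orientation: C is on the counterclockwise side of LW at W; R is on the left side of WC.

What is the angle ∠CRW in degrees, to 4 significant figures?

64.93°

∠LWC = 140.7°, so WC runs at 67.9° + (180° − 140.7°) = 107.2° from the x-axis; with |WC| = 37.2, C = W + 37.2·(cos 107.2°, sin 107.2°) = (-3.325, 54.44). WC ⟂ CR; with |CR| = 17.4 on the left of WC, R = C + 17.4·(-0.9553, -0.2957) = (-19.95, 49.29). Then cos ∠CRW = RC·RW / (|RC||RW|), giving 64.93°.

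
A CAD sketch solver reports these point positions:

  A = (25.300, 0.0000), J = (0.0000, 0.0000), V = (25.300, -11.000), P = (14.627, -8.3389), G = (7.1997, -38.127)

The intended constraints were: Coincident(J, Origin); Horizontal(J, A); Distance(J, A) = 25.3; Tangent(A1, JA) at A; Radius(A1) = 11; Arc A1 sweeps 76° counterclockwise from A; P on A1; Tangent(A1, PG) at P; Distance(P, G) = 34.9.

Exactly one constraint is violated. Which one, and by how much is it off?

Distance(P, G) = 34.9 — off by 4.20.

J = (0.00, 0.00) ✓; J.y = 0.00, A.y = 0.00 ✓; |JA| = 25.30 ✓; ∠(VA, AJ) = 90.00° ✓; |VA| = 11.00 ✓; bearing(V→P) − bearing(V→A) = 76.00° ✓; |VP| = 11.00 ✓; ∠(VP, PG) = 90.00° ✓; |PG| = 30.70 ✗.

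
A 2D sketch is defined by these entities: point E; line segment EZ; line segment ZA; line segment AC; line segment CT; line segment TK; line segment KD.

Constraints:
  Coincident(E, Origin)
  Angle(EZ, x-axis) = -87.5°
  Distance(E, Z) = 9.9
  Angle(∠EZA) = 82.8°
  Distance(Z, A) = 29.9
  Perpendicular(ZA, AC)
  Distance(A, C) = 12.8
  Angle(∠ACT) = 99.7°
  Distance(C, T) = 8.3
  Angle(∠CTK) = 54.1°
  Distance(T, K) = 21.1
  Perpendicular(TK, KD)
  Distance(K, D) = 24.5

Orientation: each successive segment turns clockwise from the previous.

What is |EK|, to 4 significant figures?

33.16

E is at the origin; EZ runs at -87.5° with length 9.9, so Z = (0.4318, -9.891). ∠EZA = 82.8° gives ZA at 175.3° from the x-axis; with |ZA| = 29.9, A = (-29.37, -7.441). The perpendicularity gives AC at right angles to ZA, so AC runs at 85.30°; with |AC| = 12.8, C = (-28.32, 5.316). ∠ACT = 99.7° gives CT at 5.000° from the x-axis; with |CT| = 8.3, T = (-20.05, 6.040). ∠CTK = 54.1° gives TK at -120.9° from the x-axis; with |TK| = 21.1, K = (-30.89, -12.07). Then |EK| = |K − E| = 33.16.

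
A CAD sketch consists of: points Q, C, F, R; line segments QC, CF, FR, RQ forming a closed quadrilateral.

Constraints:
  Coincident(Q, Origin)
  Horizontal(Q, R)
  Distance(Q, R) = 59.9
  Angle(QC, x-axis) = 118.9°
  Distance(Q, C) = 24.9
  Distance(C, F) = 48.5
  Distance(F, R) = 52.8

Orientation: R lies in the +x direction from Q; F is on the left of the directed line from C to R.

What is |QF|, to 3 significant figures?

54.0

Checks: |CF| = 48.50 ✓; |FR| = 52.80 ✓.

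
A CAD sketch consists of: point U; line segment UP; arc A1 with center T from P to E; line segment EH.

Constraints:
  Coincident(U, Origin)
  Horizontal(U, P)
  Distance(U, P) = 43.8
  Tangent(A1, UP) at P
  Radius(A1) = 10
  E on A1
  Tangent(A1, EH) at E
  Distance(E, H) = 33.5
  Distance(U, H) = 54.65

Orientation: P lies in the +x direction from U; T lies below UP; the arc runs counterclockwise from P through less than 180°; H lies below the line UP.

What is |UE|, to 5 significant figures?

35.206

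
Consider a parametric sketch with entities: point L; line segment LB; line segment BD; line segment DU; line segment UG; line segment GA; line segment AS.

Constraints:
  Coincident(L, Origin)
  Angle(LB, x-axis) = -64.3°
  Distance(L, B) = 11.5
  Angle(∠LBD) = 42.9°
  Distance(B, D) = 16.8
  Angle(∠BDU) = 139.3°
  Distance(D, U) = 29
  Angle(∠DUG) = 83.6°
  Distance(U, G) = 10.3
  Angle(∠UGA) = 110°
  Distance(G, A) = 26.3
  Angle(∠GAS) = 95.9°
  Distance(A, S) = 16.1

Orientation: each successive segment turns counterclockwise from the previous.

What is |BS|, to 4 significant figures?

13.69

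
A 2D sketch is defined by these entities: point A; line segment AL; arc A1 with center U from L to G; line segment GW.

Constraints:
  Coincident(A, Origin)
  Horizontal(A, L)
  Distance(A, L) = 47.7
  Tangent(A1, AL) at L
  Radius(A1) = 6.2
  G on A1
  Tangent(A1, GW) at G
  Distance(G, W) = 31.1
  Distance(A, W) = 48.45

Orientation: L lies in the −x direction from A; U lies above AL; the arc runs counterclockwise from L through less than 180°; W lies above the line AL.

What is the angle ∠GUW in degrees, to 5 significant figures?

78.726°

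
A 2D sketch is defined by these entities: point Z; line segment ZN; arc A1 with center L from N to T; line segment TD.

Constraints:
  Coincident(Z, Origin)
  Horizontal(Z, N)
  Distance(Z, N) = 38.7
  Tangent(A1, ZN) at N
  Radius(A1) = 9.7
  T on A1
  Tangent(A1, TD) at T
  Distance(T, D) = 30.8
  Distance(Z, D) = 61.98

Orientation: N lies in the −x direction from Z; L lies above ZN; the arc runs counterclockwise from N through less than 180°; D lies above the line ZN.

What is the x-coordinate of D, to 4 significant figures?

-46.44

Checks: |ZN| = 38.70 ✓; ∠(LN, NZ) = 90.00° ✓; |LT| = 9.700 ✓; ∠(LT, TD) = 90.00° ✓; |TD| = 30.80 ✓; |ZD| = 61.98 ✓.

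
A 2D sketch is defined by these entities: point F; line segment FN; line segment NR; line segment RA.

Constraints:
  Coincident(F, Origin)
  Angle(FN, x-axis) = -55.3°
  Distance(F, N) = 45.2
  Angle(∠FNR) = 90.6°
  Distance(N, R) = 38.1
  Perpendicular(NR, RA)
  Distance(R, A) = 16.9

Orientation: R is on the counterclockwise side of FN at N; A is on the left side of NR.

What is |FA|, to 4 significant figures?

47.84

F is at the origin; FN runs at -55.3° with length 45.2, so N = 45.2·(cos -55.3°, sin -55.3°) = (25.73, -37.16). ∠FNR = 90.6°, so NR runs at -55.3° + (180° − 90.6°) = 34.10° from the x-axis; with |NR| = 38.1, R = N + 38.1·(cos 34.10°, sin 34.10°) = (57.28, -15.80). The perpendicularity gives RA at right angles to NR; with |RA| = 16.9 on the left of NR, A = R + 16.9·(-0.5606, 0.8281) = (47.81, -1.806). Then |FA| = |A − F| = 47.84.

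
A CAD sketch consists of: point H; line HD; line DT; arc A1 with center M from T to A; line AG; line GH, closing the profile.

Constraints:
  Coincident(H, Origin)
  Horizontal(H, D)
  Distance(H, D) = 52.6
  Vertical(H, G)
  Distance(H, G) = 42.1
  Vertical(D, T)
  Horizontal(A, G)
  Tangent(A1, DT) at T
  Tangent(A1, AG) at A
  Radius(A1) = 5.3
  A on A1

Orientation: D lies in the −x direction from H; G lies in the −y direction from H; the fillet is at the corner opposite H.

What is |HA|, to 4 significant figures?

63.32

The virtual corner opposite H is at (-52.60, -42.10). The tangent condition forces MT to be normal to DT and A1 meets AG tangentially, so MA is at right angles to AG, with radius 5.3, so the center M sits 5.3 in from both sides at M = (-47.30, -36.80). That places the tangent points at T = (-52.60, -36.80) on DT and A = (-47.30, -42.10) on AG. Then |HA| = |A − H| = 63.32.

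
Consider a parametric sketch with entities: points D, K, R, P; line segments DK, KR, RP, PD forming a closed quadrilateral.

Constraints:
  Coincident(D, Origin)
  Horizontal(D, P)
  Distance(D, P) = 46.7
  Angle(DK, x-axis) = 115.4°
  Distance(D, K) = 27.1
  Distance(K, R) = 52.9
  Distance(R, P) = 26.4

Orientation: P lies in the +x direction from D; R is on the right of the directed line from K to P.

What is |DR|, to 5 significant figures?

28.281

Checks: |KR| = 52.90 ✓; |RP| = 26.40 ✓.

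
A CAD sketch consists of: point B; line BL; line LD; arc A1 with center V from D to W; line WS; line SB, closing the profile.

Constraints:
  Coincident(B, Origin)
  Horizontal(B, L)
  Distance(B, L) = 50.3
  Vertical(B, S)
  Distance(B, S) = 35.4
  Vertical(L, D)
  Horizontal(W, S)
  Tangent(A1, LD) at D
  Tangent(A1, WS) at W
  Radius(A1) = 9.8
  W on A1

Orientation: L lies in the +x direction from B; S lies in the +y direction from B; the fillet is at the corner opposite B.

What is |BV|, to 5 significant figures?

47.913

B is at the origin; B and L share the same y with |BL| = 50.3 and L on the +x side, so L = (50.300, 0.0000). BS is vertical with |BS| = 35.4 and S on the +y side, so S = (0.0000, 35.400). The virtual corner opposite B is at (50.300, 35.400). Since A1 is tangent to LD there, VD ⟂ LD and tangency of A1 to WS means the radius VW is perpendicular to WS, with radius 9.8, so the center V sits 9.8 in from both sides at V = (40.500, 25.600). Then |BV| = |V − B| = 47.913.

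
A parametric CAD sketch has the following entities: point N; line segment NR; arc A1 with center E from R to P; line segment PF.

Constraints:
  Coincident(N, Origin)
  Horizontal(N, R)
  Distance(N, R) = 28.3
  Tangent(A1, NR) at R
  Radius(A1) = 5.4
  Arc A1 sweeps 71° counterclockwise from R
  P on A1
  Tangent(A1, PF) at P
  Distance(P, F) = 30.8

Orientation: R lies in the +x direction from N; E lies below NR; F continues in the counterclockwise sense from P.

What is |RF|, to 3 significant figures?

36.1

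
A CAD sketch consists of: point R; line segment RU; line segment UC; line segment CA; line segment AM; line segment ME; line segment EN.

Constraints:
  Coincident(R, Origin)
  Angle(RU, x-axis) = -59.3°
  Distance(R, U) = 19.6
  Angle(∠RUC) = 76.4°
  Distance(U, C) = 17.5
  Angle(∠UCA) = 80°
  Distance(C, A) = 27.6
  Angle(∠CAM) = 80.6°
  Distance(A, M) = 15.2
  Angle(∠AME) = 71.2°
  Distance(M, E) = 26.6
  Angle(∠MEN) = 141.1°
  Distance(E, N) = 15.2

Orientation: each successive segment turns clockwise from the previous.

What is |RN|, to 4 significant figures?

32.81

R is at the origin; RU runs at -59.3° with length 19.6, so U = (10.01, -16.85). ∠RUC = 76.4° gives UC at -162.9° from the x-axis; with |UC| = 17.5, C = (-6.720, -22.00). ∠UCA = 80.0° gives CA at 97.10° from the x-axis; with |CA| = 27.6, A = (-10.13, 5.390). ∠CAM = 80.6° gives AM at -2.300° from the x-axis; with |AM| = 15.2, M = (5.057, 4.780). ∠AME = 71.2° gives ME at -111.1° from the x-axis; with |ME| = 26.6, E = (-4.519, -20.04). ∠MEN = 141.1° gives EN at -150.0° from the x-axis; with |EN| = 15.2, N = (-17.68, -27.64). Then |RN| = |N − R| = 32.81.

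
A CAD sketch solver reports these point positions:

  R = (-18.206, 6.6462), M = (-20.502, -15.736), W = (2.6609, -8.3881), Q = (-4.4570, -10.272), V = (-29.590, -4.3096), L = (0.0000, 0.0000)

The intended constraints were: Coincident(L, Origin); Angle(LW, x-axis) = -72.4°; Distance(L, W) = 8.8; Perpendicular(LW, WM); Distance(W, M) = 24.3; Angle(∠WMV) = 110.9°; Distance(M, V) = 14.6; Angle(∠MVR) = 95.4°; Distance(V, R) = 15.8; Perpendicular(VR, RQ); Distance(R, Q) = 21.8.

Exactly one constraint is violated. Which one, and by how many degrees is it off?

Perpendicular(VR, RQ) — off by 4.80°.

L = (0.00, 0.00) ✓; LW at -72.40° ✓; |LW| = 8.800 ✓; ∠(LW, WM) = 90.00° ✓; |WM| = 24.30 ✓; ∠WMV = 110.9° ✓; |MV| = 14.60 ✓; ∠MVR = 95.40° ✓; |VR| = 15.80 ✓; ∠(VR, RQ) = 94.80° ✗; |RQ| = 21.80 ✓.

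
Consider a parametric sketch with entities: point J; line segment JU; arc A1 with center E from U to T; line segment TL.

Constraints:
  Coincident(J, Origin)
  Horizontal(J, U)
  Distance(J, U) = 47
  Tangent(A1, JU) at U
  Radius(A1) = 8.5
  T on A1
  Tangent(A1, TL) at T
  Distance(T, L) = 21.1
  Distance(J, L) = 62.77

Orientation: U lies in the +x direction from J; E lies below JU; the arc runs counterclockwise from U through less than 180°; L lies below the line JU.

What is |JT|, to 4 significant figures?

43.27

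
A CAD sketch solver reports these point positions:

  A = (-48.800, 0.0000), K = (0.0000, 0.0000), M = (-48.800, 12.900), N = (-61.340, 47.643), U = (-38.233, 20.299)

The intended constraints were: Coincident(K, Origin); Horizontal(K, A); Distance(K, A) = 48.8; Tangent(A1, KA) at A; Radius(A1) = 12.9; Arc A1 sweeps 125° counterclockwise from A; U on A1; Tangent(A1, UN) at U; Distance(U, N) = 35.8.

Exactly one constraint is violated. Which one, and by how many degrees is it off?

Tangent(A1, UN) at U — off by 5.20°.

K = (0.00, 0.00) ✓; K.y = 0.00, A.y = 0.00 ✓; |KA| = 48.80 ✓; ∠(MA, AK) = 90.00° ✓; |MA| = 12.90 ✓; bearing(M→U) − bearing(M→A) = 125.0° ✓; |MU| = 12.90 ✓; ∠(MU, UN) = 84.80° ✗; |UN| = 35.80 ✓.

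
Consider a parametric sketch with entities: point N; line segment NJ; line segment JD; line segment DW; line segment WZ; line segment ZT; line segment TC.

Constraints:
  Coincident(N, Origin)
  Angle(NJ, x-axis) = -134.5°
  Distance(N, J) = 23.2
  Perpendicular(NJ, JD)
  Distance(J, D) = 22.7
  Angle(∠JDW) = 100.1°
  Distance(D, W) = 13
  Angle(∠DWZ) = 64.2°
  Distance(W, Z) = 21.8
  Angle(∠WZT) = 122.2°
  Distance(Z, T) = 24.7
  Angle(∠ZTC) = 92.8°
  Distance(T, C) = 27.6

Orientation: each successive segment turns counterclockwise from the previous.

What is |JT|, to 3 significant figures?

17.1

∠DWZ = 64.2° gives WZ at 151° from the x-axis; with |WZ| = 21.8, Z = (-8.58, -14.4). ∠WZT = 122.2° gives ZT at -151° from the x-axis; with |ZT| = 24.7, T = (-30.2, -26.4). Then |JT| = |T − J| = 17.1.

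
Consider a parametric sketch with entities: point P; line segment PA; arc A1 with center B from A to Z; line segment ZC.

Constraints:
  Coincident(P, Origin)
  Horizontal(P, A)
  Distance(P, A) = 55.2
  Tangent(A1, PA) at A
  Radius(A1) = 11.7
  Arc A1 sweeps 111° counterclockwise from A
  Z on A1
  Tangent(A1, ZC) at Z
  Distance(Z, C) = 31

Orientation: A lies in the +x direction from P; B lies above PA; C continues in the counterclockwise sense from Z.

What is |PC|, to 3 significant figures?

71.0

P is at the origin; PA is horizontal with |PA| = 55.2 and A on the +x side, so A = (55.2, 0.00). The tangent condition forces BA to be normal to PA, so B = A + (0, 11.7) = (55.2, 11.7). On A1, A sits at bearing -90° from B; a 111° counterclockwise sweep puts Z at bearing 21°, so Z = B + 11.7·(cos 21°, sin 21°) = (66.1, 15.9). The tangent condition forces BZ to be normal to ZC, so ZC runs along (−sin 21°, cos 21°); with |ZC| = 31.0, C = (55.0, 44.8). Then |PC| = |C − P| = 71.0.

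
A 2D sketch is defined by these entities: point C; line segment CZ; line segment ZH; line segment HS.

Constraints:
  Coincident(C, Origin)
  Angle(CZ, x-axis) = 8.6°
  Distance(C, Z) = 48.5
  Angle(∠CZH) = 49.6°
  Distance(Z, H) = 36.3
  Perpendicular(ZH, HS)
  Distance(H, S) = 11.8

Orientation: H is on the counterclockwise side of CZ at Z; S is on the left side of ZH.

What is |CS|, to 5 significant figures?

25.601

C is at the origin; CZ runs at 8.6° with length 48.5, so Z = 48.5·(cos 8.6°, sin 8.6°) = (47.955, 7.2525). ∠CZH = 49.6°, so ZH runs at 8.6° + (180° − 49.6°) = 139.00° from the x-axis; with |ZH| = 36.3, H = Z + 36.3·(cos 139.00°, sin 139.00°) = (20.559, 31.067). ZH is perpendicular to HS; with |HS| = 11.8 on the left of ZH, S = H + 11.8·(-0.65606, -0.75471) = (12.817, 22.162). Then |CS| = |S − C| = 25.601.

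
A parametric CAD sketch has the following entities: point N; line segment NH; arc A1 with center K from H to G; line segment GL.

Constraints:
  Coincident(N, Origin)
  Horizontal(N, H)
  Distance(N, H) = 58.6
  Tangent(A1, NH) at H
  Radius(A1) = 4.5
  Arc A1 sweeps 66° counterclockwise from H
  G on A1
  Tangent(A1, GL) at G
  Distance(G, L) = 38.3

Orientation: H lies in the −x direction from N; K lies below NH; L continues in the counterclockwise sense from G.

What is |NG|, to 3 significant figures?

62.8

Since A1 is tangent to NH there, KH ⟂ NH, so K = H + (0, -4.5) = (-58.6, -4.50). On A1, H sits at bearing 90° from K; a 66° counterclockwise sweep puts G at bearing 156°, so G = K + 4.5·(cos 156°, sin 156°) = (-62.7, -2.67). Then |NG| = |G − N| = 62.8.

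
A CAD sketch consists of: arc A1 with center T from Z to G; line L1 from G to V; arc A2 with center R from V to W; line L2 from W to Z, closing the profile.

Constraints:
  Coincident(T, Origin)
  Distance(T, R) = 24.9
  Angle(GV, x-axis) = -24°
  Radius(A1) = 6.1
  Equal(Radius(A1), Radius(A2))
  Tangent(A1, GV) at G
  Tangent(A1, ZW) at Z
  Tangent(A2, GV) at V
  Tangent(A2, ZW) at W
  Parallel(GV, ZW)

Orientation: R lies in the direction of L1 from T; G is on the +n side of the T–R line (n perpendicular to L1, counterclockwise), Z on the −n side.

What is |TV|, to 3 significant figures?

25.6

The slot axis is L1's direction at -24.0°, so u = (cos -24.0°, sin -24.0°) = (0.914, -0.407) and n = (−sin -24.0°, cos -24.0°) = (0.407, 0.914). T is at the origin and R lies 24.9 along u from T, so R = 24.9·u = (22.7, -10.1). Tangency of A1 to both parallel lines with radius 6.1 puts G and Z at T ± 6.1·n: G = (2.48, 5.57), Z = (-2.48, -5.57). Equal radii place V and W the same way about R: V = R + 6.1·n = (25.2, -4.56), W = R − 6.1·n = (20.3, -15.7). Then |TV| = |V − T| = 25.6.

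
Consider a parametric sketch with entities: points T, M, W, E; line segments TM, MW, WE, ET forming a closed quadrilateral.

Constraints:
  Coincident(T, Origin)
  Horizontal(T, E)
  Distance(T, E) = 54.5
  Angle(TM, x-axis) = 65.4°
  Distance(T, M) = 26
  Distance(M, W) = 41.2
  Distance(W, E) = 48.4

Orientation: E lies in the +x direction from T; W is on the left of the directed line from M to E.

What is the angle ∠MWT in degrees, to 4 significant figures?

11.63°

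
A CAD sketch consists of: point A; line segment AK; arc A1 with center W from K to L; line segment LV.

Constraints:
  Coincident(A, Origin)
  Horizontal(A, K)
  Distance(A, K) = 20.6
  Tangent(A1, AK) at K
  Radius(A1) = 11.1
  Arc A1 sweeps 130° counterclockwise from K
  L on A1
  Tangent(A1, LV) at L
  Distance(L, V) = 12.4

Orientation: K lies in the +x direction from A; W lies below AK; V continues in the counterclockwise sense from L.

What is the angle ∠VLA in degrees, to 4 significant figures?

173.6°

A is at the origin; A and K share the same y with |AK| = 20.6 and K on the +x side, so K = (20.60, 0.000). A1 meets AK tangentially, so WK is at right angles to AK, so W = K + (0, -11.1) = (20.60, -11.10). On A1, K sits at bearing 90° from W; a 130° counterclockwise sweep puts L at bearing 220°, so L = W + 11.1·(cos 220°, sin 220°) = (12.10, -18.23). A1 meets LV tangentially, so WL is at right angles to LV, so LV runs along (−sin 220°, cos 220°); with |LV| = 12.4, V = (20.07, -27.73). Then cos ∠VLA = LV·LA / (|LV||LA|), giving 173.6°.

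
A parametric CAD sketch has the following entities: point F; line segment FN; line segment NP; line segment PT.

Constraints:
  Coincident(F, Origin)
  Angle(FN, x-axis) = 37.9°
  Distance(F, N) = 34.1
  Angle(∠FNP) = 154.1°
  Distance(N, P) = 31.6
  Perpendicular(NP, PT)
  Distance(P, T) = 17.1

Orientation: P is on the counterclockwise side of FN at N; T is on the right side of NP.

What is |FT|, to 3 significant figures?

70.0

F is at the origin; FN runs at 37.9° with length 34.1, so N = 34.1·(cos 37.9°, sin 37.9°) = (26.9, 20.9). ∠FNP = 154.1°, so NP runs at 37.9° + (180° − 154.1°) = 63.8° from the x-axis; with |NP| = 31.6, P = N + 31.6·(cos 63.8°, sin 63.8°) = (40.9, 49.3). NP ⟂ PT; with |PT| = 17.1 on the right of NP, T = P + 17.1·(0.897, -0.442) = (56.2, 41.8). Then |FT| = |T − F| = 70.0.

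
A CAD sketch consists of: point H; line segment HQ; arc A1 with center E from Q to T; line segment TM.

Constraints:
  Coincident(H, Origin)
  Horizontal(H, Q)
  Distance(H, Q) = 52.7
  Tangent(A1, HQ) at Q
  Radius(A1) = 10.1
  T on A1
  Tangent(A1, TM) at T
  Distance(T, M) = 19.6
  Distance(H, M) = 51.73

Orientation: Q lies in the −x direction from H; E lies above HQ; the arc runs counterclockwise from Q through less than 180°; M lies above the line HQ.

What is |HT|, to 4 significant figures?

43.76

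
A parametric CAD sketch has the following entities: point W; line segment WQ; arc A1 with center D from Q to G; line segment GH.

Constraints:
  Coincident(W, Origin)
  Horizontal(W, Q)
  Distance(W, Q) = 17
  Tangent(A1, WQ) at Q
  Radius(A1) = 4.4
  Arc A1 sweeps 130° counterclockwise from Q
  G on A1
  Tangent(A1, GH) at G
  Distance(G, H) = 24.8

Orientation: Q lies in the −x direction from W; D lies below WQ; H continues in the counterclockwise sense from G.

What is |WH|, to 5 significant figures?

26.598

W is at the origin; W and Q share the same y with |WQ| = 17.0 and Q on the −x side, so Q = (-17.000, 0.0000). The tangent condition forces DQ to be normal to WQ, so D = Q + (0, -4.4) = (-17.000, -4.4000). On A1, Q sits at bearing 90° from D; a 130° counterclockwise sweep puts G at bearing 220°, so G = D + 4.4·(cos 220°, sin 220°) = (-20.371, -7.2283). Tangency of A1 to GH means the radius DG is perpendicular to GH, so GH runs along (−sin 220°, cos 220°); with |GH| = 24.8, H = (-4.4295, -26.226). Then |WH| = |H − W| = 26.598.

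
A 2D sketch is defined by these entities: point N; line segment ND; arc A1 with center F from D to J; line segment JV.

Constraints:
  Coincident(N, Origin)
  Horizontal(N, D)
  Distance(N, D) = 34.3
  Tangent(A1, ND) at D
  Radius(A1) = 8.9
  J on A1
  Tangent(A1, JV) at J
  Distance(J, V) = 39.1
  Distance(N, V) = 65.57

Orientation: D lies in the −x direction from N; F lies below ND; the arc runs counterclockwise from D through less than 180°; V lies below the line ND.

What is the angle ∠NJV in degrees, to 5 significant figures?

104.03°

Checks: |FJ| = 8.900 ✓; ∠(FJ, JV) = 90.00° ✓; |JV| = 39.10 ✓; |NV| = 65.57 ✓.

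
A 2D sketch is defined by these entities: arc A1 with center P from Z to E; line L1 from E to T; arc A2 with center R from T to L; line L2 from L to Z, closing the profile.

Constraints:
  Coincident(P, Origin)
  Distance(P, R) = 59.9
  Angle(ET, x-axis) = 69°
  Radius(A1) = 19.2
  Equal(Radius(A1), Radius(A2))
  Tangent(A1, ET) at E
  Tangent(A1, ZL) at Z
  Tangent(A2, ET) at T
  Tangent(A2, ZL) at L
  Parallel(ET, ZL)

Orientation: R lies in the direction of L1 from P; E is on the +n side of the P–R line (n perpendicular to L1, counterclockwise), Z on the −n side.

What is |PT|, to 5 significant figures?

62.902

Tangency of A1 to both parallel lines with radius 19.2 puts E and Z at P ± 19.2·n: E = (-17.925, 6.8807), Z = (17.925, -6.8807). Equal radii place T and L the same way about R: T = R + 19.2·n = (3.5415, 62.802), L = R − 19.2·n = (39.391, 49.041). Then |PT| = |T − P| = 62.902.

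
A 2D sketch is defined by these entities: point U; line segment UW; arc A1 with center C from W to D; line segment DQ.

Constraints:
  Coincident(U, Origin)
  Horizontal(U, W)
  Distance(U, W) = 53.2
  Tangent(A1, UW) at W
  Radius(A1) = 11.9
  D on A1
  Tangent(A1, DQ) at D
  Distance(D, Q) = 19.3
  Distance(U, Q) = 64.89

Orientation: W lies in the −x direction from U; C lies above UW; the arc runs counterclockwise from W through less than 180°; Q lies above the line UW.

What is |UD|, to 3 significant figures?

47.5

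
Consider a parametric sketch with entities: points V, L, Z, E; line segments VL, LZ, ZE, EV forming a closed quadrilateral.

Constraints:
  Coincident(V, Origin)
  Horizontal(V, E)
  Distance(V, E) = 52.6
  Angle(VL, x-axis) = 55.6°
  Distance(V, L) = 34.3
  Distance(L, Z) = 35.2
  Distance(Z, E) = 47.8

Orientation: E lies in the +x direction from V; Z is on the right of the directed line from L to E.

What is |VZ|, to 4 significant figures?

6.246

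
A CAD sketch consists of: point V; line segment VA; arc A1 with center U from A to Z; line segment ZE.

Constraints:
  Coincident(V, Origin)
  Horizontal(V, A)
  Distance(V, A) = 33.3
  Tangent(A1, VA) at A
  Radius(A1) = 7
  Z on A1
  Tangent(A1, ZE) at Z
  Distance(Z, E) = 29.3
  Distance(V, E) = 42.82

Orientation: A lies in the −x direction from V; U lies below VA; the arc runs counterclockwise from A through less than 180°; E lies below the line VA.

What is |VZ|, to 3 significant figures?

40.7

Checks: |UZ| = 7.000 ✓; ∠(UZ, ZE) = 90.00° ✓; |ZE| = 29.30 ✓; |VE| = 42.82 ✓.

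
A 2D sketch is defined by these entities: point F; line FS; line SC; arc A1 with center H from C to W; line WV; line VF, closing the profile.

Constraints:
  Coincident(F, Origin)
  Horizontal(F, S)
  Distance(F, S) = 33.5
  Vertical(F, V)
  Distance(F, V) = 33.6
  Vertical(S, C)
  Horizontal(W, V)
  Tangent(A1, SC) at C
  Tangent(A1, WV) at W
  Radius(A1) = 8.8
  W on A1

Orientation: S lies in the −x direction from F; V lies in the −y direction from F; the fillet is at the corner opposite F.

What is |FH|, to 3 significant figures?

35.0

F is at the origin; FS is horizontal with |FS| = 33.5 and S on the −x side, so S = (-33.5, 0.00). F and V share the same x with |FV| = 33.6 and V on the −y side, so V = (0.00, -33.6). The virtual corner opposite F is at (-33.5, -33.6). The tangent condition forces HC to be normal to SC and since A1 is tangent to WV there, HW ⟂ WV, with radius 8.8, so the center H sits 8.8 in from both sides at H = (-24.7, -24.8). Then |FH| = |H − F| = 35.0.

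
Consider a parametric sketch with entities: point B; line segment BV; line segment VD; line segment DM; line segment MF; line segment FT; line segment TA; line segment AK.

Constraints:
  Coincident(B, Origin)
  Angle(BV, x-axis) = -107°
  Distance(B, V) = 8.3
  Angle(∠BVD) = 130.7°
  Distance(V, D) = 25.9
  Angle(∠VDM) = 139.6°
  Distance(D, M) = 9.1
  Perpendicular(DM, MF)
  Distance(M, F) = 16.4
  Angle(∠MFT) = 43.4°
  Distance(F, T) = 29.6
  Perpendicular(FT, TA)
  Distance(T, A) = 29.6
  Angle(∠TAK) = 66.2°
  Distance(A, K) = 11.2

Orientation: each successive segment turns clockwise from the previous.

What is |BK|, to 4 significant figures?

52.35

FT is perpendicular to TA, so TA runs at -153.3°; with |TA| = 29.6, A = (-43.29, -39.77). ∠TAK = 66.2° gives AK at 92.90° from the x-axis; with |AK| = 11.2, K = (-43.86, -28.58). Then |BK| = |K − B| = 52.35.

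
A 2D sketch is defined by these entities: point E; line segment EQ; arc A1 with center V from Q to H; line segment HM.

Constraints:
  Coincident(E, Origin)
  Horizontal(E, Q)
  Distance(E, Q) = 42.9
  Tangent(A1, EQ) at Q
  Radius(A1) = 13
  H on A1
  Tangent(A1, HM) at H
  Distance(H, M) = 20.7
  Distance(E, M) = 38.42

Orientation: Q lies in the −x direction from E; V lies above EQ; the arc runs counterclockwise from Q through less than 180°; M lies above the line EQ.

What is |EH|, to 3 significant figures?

31.8

Checks: E.y = 0.00, Q.y = 0.00 ✓; |VH| = 13.00 ✓; ∠(VH, HM) = 90.00° ✓; |HM| = 20.70 ✓; |EM| = 38.42 ✓.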